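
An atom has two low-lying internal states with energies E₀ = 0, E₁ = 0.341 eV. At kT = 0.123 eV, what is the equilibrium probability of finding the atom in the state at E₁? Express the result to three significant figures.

0.0588

Eᵢ/kT = 0, 2.7724.
Z = Σ e^(−Eᵢ/kT) = e^(−0) + e^(−2.7724) = 1.0000 + 0.062512 = 1.0625.
P₁ = e^(−E₁/kT) / Z = 0.062512/1.0625 = 0.0588.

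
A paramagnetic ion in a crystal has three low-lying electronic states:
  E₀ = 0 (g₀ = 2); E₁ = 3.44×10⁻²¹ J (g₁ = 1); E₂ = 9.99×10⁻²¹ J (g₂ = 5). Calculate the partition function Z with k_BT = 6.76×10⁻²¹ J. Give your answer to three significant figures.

Z = 3.74

Eᵢ/kT = 0, 0.50888, 1.4778.
Z = Σ gᵢe^(−Eᵢ/kT) = 2·e^(−0) + 1·e^(−0.50888) + 5·e^(−1.4778) = 2.0000 + 0.60117 + 1.1407 = 3.7419.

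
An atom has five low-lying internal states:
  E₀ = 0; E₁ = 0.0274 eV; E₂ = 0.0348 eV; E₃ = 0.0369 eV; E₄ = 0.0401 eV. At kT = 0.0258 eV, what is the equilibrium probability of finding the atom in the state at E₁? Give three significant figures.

Eᵢ/kT = 0, 1.0620, 1.3488, 1.4302, 1.5543.
Z = Σ e^(−Eᵢ/kT) = e^(−0) + e^(−1.0620) + e^(−1.3488) + e^(−1.4302) + e^(−1.5543) = 1.0000 + 0.34576 + 0.25955 + 0.23926 + 0.21134 = 2.0559.
P₁ = e^(−E₁/kT) / Z = 0.34576/2.0559 = 0.168.

0.168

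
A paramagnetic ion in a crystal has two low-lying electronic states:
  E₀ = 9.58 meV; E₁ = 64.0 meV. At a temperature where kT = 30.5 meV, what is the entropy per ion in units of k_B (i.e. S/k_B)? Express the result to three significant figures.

Eᵢ/kT = 0.31410, 2.0984.
Z = Σ e^(−Eᵢ/kT) = e^(−0.31410) + e^(−2.0984) = 0.73045 + 0.12265 = 0.85310.
⟨E⟩ = Σ EᵢPᵢ = 17.404 meV.
S/k_B = ln Z + ⟨E⟩/kT = ln(0.85310) + 17.404/30.5 = -0.15888 + 0.57062 = 0.412.

0.412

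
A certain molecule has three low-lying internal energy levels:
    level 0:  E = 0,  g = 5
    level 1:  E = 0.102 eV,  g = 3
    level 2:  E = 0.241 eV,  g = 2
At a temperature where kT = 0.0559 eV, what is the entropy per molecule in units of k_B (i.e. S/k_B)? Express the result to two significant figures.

Eᵢ/kT = 0, 1.825, 4.311.
Z = Σ gᵢe^(−Eᵢ/kT) = 5·e^(−0) + 3·e^(−1.825) + 2·e^(−4.311) = 5.000 + 0.4837 + 0.02684 = 5.511.
⟨E⟩ = Σ EᵢPᵢ = 0.01013 eV.
S/k_B = ln Z + ⟨E⟩/kT = ln(5.511) + 0.01013/0.0559 = 1.707 + 0.1812 = 1.9.

1.9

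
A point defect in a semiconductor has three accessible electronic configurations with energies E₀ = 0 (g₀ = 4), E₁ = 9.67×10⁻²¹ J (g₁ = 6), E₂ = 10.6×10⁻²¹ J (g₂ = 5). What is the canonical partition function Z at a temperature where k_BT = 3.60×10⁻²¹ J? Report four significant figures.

Eᵢ/kT = 0, 2.68611, 2.94444.
Z = Σ gᵢe^(−Eᵢ/kT) = 4·e^(−0) + 6·e^(−2.68611) + 5·e^(−2.94444) = 4.00000 + 0.408873 + 0.263158 = 4.67203.

Z = 4.672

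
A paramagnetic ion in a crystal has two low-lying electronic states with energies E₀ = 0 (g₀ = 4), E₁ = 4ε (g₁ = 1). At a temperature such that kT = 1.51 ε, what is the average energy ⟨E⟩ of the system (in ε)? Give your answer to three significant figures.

0.0695 ε

Eᵢ/kT = 0, 2.6490.
Z = Σ gᵢe^(−Eᵢ/kT) = 4·e^(−0) + 1·e^(−2.6490) = 4.0000 + 0.070722 = 4.0707.
⟨E⟩ = Σ Eᵢ gᵢe^(−Eᵢ/kT) / Z = (0·4.0000 + 4·0.070722) / 4.0707 = 0.0695 ε.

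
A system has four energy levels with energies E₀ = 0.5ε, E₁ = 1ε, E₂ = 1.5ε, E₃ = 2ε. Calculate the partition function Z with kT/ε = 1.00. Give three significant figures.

Z = 1.33

Eᵢ/kT = 0.50000, 1.0000, 1.5000, 2.0000.
Z = Σ e^(−Eᵢ/kT) = e^(−0.50000) + e^(−1.0000) + e^(−1.5000) + e^(−2.0000) = 0.60653 + 0.36788 + 0.22313 + 0.13534 = 1.3329.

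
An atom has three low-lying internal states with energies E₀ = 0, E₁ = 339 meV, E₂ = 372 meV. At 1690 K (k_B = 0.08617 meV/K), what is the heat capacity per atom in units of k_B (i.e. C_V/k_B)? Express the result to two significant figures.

k_BT = 0.08617 × 1690 K = 145.6 meV.
Eᵢ/kT = 0, 2.328, 2.555.
Z = Σ e^(−Eᵢ/kT) = e^(−0) + e^(−2.328) + e^(−2.555) = 1.000 + 0.09749 + 0.07769 = 1.175.
⟨E⟩ = 52.72 meV, ⟨E²⟩ = 18680 meV².
C_V/k_B = (⟨E²⟩ − ⟨E⟩²)/(kT)² = (18680 − 2779)/21200 = 0.75.

0.75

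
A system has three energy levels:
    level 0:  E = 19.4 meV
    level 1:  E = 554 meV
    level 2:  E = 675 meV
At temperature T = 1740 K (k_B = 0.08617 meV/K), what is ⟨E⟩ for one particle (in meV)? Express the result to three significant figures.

k_BT = 0.08617 × 1740 K = 149.94 meV.
Eᵢ/kT = 0.12939, 3.6948, 4.5018.
Z = Σ e^(−Eᵢ/kT) = e^(−0.12939) + e^(−3.6948) + e^(−4.5018) = 0.87863 + 0.024852 + 0.011089 = 0.91457.
⟨E⟩ = Σ Eᵢ e^(−Eᵢ/kT) / Z = (19.4·0.87863 + 554·0.024852 + 675·0.011089) / 0.91457 = 41.9 meV.

41.9 meV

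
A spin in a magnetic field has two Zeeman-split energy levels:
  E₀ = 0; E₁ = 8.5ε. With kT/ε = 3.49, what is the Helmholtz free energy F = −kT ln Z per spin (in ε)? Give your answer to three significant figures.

Eᵢ/kT = 0, 2.4355.
Z = Σ e^(−Eᵢ/kT) = e^(−0) + e^(−2.4355) = 1.0000 + 0.087554 = 1.0876.
F = −kT ln Z = −3.49 × ln(1.0876) = −3.49 × 0.083973 = -0.293 ε.

-0.293 ε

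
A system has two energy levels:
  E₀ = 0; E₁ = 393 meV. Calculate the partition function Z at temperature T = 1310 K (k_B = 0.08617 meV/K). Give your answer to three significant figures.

Z = 1.03

k_BT = 0.08617 × 1310 K = 112.88 meV.
Eᵢ/kT = 0, 3.4816.
Z = Σ e^(−Eᵢ/kT) = e^(−0) + e^(−3.4816) = 1.0000 + 0.030758 = 1.0308.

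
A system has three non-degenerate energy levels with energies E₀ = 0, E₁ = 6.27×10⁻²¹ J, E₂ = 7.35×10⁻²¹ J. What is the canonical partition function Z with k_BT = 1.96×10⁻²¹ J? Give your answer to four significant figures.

Z = 1.064

Eᵢ/kT = 0, 3.19898, 3.75000.
Z = Σ e^(−Eᵢ/kT) = e^(−0) + e^(−3.19898) + e^(−3.75000) = 1.00000 + 0.0408038 + 0.0235177 = 1.06432.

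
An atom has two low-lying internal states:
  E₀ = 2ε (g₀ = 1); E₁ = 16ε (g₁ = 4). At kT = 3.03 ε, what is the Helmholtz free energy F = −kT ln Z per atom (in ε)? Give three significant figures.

Eᵢ/kT = 0.66007, 5.2805.
Z = Σ gᵢe^(−Eᵢ/kT) = 1·e^(−0.66007) + 4·e^(−5.2805) = 0.51682 + 0.020360 = 0.53718.
F = −kT ln Z = −3.03 × ln(0.53718) = −3.03 × -0.62142 = 1.88 ε.

1.88 ε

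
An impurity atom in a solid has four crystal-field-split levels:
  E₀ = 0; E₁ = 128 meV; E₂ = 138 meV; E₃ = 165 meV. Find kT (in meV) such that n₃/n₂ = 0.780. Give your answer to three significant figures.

n₃/n₂ = exp[−(E₃−E₂)/kT] = 0.780.
⇒ (E₃−E₂)/kT = ln(1/0.780) = ln(1.2821) = 0.24850.
kT = 27 meV / 0.24850 = 109 meV.

109 meV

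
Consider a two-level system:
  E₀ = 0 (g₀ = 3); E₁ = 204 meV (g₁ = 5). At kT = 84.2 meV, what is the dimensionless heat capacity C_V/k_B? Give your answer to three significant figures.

0.658

Eᵢ/kT = 0, 2.4228.
Z = Σ gᵢe^(−Eᵢ/kT) = 3·e^(−0) + 5·e^(−2.4228) = 3.0000 + 0.44336 = 3.4434.
⟨E⟩ = 26.266 meV, ⟨E²⟩ = 5358.3 meV².
C_V/k_B = (⟨E²⟩ − ⟨E⟩²)/(kT)² = (5358.3 − 689.90)/7089.6 = 0.658.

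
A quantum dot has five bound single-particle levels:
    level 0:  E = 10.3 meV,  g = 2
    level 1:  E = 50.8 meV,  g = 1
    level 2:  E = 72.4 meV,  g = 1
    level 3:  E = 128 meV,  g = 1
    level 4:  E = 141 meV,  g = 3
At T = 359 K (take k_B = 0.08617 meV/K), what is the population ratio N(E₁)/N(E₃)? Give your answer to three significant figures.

k_BT = 0.08617 × 359 K = 30.935 meV.
n₁/n₃ = (g₁/g₃) exp[−(E₁−E₃)/kT] = (1/1) × exp(−(-77.2 meV)/(30.935 meV)) = (1/1) × exp(2.4956) = 12.1.

12.1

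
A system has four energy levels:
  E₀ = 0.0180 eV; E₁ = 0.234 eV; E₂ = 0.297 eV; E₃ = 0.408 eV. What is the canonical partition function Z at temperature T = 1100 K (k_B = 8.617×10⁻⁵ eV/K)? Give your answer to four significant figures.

k_BT = 8.617×10⁻⁵ × 1100 K = 0.0947870 eV.
Eᵢ/kT = 0.189899, 2.46869, 3.13334, 4.30439.
Z = Σ e^(−Eᵢ/kT) = e^(−0.189899) + e^(−2.46869) + e^(−3.13334) + e^(−4.30439) = 0.827043 + 0.0846957 + 0.0435720 + 0.0135091 = 0.968820.

Z = 0.9688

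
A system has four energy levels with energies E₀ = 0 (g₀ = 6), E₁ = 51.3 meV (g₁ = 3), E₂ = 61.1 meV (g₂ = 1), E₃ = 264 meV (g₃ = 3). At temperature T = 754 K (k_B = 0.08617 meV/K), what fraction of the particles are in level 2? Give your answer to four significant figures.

k_BT = 0.08617 × 754 K = 64.9722 meV.
Eᵢ/kT = 0, 0.789568, 0.940402, 4.06328.
Z = Σ gᵢe^(−Eᵢ/kT) = 6·e^(−0) + 3·e^(−0.789568) + 1·e^(−0.940402) + 3·e^(−4.06328) = 6.00000 + 1.36212 + 0.390471 + 0.0515776 = 7.80417.
P₂ = g₂ e^(−E₂/kT) / Z = 0.390471/7.80417 = 0.05003.

0.05003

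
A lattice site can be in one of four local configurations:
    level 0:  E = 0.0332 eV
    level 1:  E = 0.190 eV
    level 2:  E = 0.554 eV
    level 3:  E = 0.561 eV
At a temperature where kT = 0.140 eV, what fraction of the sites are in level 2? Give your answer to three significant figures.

Eᵢ/kT = 0.23714, 1.3571, 3.9571, 4.0071.
Z = Σ e^(−Eᵢ/kT) = e^(−0.23714) + e^(−1.3571) + e^(−3.9571) + e^(−4.0071) = 0.78888 + 0.25741 + 0.019118 + 0.018186 = 1.0836.
P₂ = e^(−E₂/kT) / Z = 0.019118/1.0836 = 0.0176.

0.0176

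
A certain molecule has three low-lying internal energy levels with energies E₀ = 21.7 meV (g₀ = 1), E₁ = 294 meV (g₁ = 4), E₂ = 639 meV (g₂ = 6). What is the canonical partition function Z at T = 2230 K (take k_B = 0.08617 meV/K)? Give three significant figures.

k_BT = 0.08617 × 2230 K = 192.16 meV.
Eᵢ/kT = 0.11293, 1.5300, 3.3254.
Z = Σ gᵢe^(−Eᵢ/kT) = 1·e^(−0.11293) + 4·e^(−1.5300) + 6·e^(−3.3254) = 0.89321 + 0.86614 + 0.21575 = 1.9751.

Z = 1.98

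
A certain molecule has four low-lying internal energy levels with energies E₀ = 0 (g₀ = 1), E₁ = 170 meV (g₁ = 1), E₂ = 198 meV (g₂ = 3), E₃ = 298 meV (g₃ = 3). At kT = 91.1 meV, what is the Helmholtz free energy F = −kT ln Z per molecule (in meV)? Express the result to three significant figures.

-43.4 meV

Eᵢ/kT = 0, 1.8661, 2.1734, 3.2711.
Z = Σ gᵢe^(−Eᵢ/kT) = 1·e^(−0) + 1·e^(−1.8661) + 3·e^(−2.1734) + 3·e^(−3.2711) = 1.0000 + 0.15473 + 0.34137 + 0.11389 = 1.6100.
F = −kT ln Z = −91.1 × ln(1.6100) = −91.1 × 0.47623 = -43.4 meV.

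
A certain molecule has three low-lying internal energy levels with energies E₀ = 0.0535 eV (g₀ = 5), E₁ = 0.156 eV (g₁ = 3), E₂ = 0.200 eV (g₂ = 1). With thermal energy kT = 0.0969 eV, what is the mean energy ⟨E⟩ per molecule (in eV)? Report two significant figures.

0.076 eV

Eᵢ/kT = 0.5521, 1.610, 2.064.
Z = Σ gᵢe^(−Eᵢ/kT) = 5·e^(−0.5521) + 3·e^(−1.610) + 1·e^(−2.064) = 2.879 + 0.5997 + 0.1269 = 3.606.
⟨E⟩ = Σ Eᵢ gᵢe^(−Eᵢ/kT) / Z = (0.0535·2.879 + 0.156·0.5997 + 0.200·0.1269) / 3.606 = 0.076 eV.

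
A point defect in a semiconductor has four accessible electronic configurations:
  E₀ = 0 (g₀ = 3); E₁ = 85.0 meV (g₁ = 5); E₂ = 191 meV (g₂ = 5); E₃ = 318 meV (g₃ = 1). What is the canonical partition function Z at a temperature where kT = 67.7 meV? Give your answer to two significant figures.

Z = 4.7

Eᵢ/kT = 0, 1.256, 2.821, 4.697.
Z = Σ gᵢe^(−Eᵢ/kT) = 3·e^(−0) + 5·e^(−1.256) + 5·e^(−2.821) + 1·e^(−4.697) = 3.000 + 1.424 + 0.2977 + 0.009123 = 4.731.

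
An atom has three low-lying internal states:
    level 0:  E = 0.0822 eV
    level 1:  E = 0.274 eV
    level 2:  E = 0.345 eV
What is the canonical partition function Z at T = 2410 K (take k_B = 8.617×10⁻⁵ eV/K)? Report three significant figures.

Z = 1.13

k_BT = 8.617×10⁻⁵ × 2410 K = 0.20767 eV.
Eᵢ/kT = 0.39582, 1.3194, 1.6613.
Z = Σ e^(−Eᵢ/kT) = e^(−0.39582) + e^(−1.3194) + e^(−1.6613) = 0.67313 + 0.26730 + 0.18989 = 1.1303.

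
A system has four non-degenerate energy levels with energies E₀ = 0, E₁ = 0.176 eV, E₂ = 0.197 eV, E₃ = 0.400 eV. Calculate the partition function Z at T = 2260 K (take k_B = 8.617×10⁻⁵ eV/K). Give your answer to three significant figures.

k_BT = 8.617×10⁻⁵ × 2260 K = 0.19474 eV.
Eᵢ/kT = 0, 0.90377, 1.0116, 2.0540.
Z = Σ e^(−Eᵢ/kT) = e^(−0) + e^(−0.90377) + e^(−1.0116) + e^(−2.0540) = 1.0000 + 0.40504 + 0.36364 + 0.12822 = 1.8969.

Z = 1.90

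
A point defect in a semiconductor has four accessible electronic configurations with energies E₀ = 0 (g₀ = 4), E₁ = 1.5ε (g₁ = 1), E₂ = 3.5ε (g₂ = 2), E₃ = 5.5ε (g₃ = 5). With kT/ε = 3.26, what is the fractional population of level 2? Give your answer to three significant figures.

0.110

Eᵢ/kT = 0, 0.46012, 1.0736, 1.6871.
Z = Σ gᵢe^(−Eᵢ/kT) = 4·e^(−0) + 1·e^(−0.46012) + 2·e^(−1.0736) + 5·e^(−1.6871) = 4.0000 + 0.63121 + 0.68355 + 0.92528 = 6.2400.
P₂ = g₂ e^(−E₂/kT) / Z = 0.68355/6.2400 = 0.110.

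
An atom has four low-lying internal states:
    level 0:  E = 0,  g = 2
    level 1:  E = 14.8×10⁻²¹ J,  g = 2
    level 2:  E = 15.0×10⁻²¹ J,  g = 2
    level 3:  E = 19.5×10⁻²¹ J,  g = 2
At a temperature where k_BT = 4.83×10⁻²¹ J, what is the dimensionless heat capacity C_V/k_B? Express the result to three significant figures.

0.943

Eᵢ/kT = 0, 3.0642, 3.1056, 4.0373.
Z = Σ gᵢe^(−Eᵢ/kT) = 2·e^(−0) + 2·e^(−3.0642) + 2·e^(−3.1056) + 2·e^(−4.0373) = 2.0000 + 0.093382 + 0.089595 + 0.035290 = 2.2183.
⟨E⟩ = 1.5391, ⟨E²⟩ = 24.358.
C_V/k_B = (⟨E²⟩ − ⟨E⟩²)/(kT)² = (24.358 − 2.3688)/23.329 = 0.943.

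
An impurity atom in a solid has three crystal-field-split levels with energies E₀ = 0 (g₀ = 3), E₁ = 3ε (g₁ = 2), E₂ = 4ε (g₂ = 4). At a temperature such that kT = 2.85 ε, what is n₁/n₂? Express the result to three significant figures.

0.710

n₁/n₂ = (g₁/g₂) exp[−(E₁−E₂)/kT] = (2/4) × exp(−(-1ε)/(2.85ε)) = (2/4) × exp(0.35088) = 0.710.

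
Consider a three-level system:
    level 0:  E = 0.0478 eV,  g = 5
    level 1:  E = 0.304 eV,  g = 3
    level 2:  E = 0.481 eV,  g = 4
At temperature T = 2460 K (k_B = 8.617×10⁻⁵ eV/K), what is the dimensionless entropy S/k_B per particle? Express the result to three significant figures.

2.19

k_BT = 8.617×10⁻⁵ × 2460 K = 0.21198 eV.
Eᵢ/kT = 0.22549, 1.4341, 2.2691.
Z = Σ gᵢe^(−Eᵢ/kT) = 5·e^(−0.22549) + 3·e^(−1.4341) + 4·e^(−2.2691) = 3.9906 + 0.71499 + 0.41362 = 5.1192.
⟨E⟩ = Σ EᵢPᵢ = 0.11858 eV.
S/k_B = ln Z + ⟨E⟩/kT = ln(5.1192) + 0.11858/0.21198 = 1.6330 + 0.55939 = 2.19.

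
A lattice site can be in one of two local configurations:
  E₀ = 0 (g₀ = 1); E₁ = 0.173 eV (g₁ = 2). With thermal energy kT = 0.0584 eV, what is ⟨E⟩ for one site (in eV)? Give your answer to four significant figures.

Eᵢ/kT = 0, 2.96233.
Z = Σ gᵢe^(−Eᵢ/kT) = 1·e^(−0) + 2·e^(−2.96233) = 1.00000 + 0.103397 = 1.10340.
⟨E⟩ = Σ Eᵢ gᵢe^(−Eᵢ/kT) / Z = (0·1.00000 + 0.173·0.103397) / 1.10340 = 0.01621 eV.

0.01621 eV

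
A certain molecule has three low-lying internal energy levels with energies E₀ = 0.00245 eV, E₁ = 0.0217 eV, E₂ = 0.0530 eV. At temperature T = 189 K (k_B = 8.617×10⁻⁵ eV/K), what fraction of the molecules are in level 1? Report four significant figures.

k_BT = 8.617×10⁻⁵ × 189 K = 0.0162861 eV.
Eᵢ/kT = 0.150435, 1.33242, 3.25431.
Z = Σ e^(−Eᵢ/kT) = e^(−0.150435) + e^(−1.33242) + e^(−3.25431) = 0.860334 + 0.263838 + 0.0386075 = 1.16278.
P₁ = e^(−E₁/kT) / Z = 0.263838/1.16278 = 0.2269.

0.2269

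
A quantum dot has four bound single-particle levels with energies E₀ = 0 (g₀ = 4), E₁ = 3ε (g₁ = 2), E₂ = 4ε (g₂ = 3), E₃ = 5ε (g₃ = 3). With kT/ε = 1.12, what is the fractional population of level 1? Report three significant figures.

Eᵢ/kT = 0, 2.6786, 3.5714, 4.4643.
Z = Σ gᵢe^(−Eᵢ/kT) = 4·e^(−0) + 2·e^(−2.6786) + 3·e^(−3.5714) + 3·e^(−4.4643) = 4.0000 + 0.13732 + 0.084349 + 0.034538 = 4.2562.
P₁ = g₁ e^(−E₁/kT) / Z = 0.13732/4.2562 = 0.0323.

0.0323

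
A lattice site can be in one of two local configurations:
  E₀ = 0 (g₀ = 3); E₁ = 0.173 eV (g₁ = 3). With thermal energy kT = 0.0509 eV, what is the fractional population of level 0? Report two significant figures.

0.97

Eᵢ/kT = 0, 3.399.
Z = Σ gᵢe^(−Eᵢ/kT) = 3·e^(−0) + 3·e^(−3.399) = 3.000 + 0.1002 = 3.100.
P₀ = g₀ e^(−E₀/kT) / Z = 3.000/3.100 = 0.97.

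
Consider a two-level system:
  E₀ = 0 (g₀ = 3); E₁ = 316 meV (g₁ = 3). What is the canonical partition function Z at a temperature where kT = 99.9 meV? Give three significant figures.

Z = 3.13

Eᵢ/kT = 0, 3.1632.
Z = Σ gᵢe^(−Eᵢ/kT) = 3·e^(−0) + 3·e^(−3.1632) = 3.0000 + 0.12687 = 3.1269.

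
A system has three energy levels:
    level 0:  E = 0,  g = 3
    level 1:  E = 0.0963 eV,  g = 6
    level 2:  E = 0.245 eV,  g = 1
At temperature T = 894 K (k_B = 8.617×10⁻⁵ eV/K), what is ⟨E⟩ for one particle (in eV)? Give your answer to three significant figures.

0.0369 eV

k_BT = 8.617×10⁻⁵ × 894 K = 0.077036 eV.
Eᵢ/kT = 0, 1.2501, 3.1803.
Z = Σ gᵢe^(−Eᵢ/kT) = 3·e^(−0) + 6·e^(−1.2501) + 1·e^(−3.1803) = 3.0000 + 1.7189 + 0.041573 = 4.7605.
⟨E⟩ = Σ Eᵢ gᵢe^(−Eᵢ/kT) / Z = (0·3.0000 + 0.0963·1.7189 + 0.245·0.041573) / 4.7605 = 0.0369 eV.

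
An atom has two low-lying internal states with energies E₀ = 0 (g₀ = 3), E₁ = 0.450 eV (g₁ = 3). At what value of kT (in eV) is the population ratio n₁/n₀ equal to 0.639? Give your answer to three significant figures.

n₁/n₀ = (g₁/g₀) exp[−(E₁−E₀)/kT] = 0.639.
⇒ (E₁−E₀)/kT = ln((3/3)/0.639) = ln(1.5649) = 0.44782.
kT = 0.450 eV / 0.44782 = 1.00 eV.

1.00 eV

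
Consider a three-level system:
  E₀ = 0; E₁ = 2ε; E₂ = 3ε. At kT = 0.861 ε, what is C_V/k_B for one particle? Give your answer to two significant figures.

Eᵢ/kT = 0, 2.323, 3.484.
Z = Σ e^(−Eᵢ/kT) = e^(−0) + e^(−2.323) + e^(−3.484) = 1.000 + 0.09798 + 0.03068 = 1.129.
⟨E⟩ = 0.2551 ε, ⟨E²⟩ = 0.5917 ε².
C_V/k_B = (⟨E²⟩ − ⟨E⟩²)/(kT)² = (0.5917 − 0.06508)/0.7413 = 0.71.

0.71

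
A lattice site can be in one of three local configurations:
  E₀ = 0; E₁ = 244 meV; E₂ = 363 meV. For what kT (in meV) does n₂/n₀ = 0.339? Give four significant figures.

335.6 meV

n₂/n₀ = exp[−(E₂−E₀)/kT] = 0.339.
⇒ (E₂−E₀)/kT = ln(1/0.339) = ln(2.94985) = 1.08175.
kT = 363 meV / 1.08175 = 335.6 meV.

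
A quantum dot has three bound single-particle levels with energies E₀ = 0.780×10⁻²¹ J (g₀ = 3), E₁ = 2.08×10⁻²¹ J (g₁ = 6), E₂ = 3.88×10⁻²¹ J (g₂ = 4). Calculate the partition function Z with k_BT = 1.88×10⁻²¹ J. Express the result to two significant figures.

Z = 4.5

Eᵢ/kT = 0.4149, 1.106, 2.064.
Z = Σ gᵢe^(−Eᵢ/kT) = 3·e^(−0.4149) + 6·e^(−1.106) + 4·e^(−2.064) = 1.981 + 1.985 + 0.5078 = 4.474.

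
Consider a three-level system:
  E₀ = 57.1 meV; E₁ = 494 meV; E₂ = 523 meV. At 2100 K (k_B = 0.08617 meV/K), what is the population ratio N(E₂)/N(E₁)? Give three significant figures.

k_BT = 0.08617 × 2100 K = 180.96 meV.
n₂/n₁ = exp[−(E₂−E₁)/kT] = exp(−(29 meV)/(180.96 meV)) = exp(-0.16026) = 0.852.

0.852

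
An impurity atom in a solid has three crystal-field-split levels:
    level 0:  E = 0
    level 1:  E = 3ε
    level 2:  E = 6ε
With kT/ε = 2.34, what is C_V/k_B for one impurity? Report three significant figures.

Eᵢ/kT = 0, 1.2821, 2.5641.
Z = Σ e^(−Eᵢ/kT) = e^(−0) + e^(−1.2821) + e^(−2.5641) = 1.0000 + 0.27745 + 0.076988 = 1.3544.
⟨E⟩ = 0.95561 ε, ⟨E²⟩ = 3.8900 ε².
C_V/k_B = (⟨E²⟩ − ⟨E⟩²)/(kT)² = (3.8900 − 0.91319)/5.4756 = 0.544.

0.544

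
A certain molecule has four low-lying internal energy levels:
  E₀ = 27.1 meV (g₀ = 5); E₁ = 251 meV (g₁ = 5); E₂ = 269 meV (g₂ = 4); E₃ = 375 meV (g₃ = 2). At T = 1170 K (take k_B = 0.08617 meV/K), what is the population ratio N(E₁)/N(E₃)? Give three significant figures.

8.55

k_BT = 0.08617 × 1170 K = 100.82 meV.
n₁/n₃ = (g₁/g₃) exp[−(E₁−E₃)/kT] = (5/2) × exp(−(-124 meV)/(100.82 meV)) = (5/2) × exp(1.2299) = 8.55.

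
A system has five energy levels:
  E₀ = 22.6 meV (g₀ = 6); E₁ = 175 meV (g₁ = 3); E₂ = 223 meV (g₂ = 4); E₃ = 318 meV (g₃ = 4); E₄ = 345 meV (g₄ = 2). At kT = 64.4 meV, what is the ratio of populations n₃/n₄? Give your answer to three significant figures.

n₃/n₄ = (g₃/g₄) exp[−(E₃−E₄)/kT] = (4/2) × exp(−(-27 meV)/(64.4 meV)) = (4/2) × exp(0.41925) = 3.04.

3.04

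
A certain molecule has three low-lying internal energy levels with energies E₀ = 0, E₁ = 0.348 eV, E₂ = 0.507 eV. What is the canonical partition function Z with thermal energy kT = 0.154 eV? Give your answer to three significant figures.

Z = 1.14

Eᵢ/kT = 0, 2.2597, 3.2922.
Z = Σ e^(−Eᵢ/kT) = e^(−0) + e^(−2.2597) + e^(−3.2922) = 1.0000 + 0.10438 + 0.037172 = 1.1416.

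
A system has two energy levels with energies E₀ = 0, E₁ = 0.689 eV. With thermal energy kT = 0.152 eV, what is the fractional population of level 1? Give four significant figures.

0.01064

Eᵢ/kT = 0, 4.53289.
Z = Σ e^(−Eᵢ/kT) = e^(−0) + e^(−4.53289) = 1.00000 + 0.0107496 = 1.01075.
P₁ = e^(−E₁/kT) / Z = 0.0107496/1.01075 = 0.01064.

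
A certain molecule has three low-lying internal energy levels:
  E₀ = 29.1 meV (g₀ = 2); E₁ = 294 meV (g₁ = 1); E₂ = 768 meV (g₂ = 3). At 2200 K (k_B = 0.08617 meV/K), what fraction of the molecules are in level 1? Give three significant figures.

k_BT = 0.08617 × 2200 K = 189.57 meV.
Eᵢ/kT = 0.15351, 1.5509, 4.0513.
Z = Σ gᵢe^(−Eᵢ/kT) = 2·e^(−0.15351) + 1·e^(−1.5509) + 3·e^(−4.0513) = 1.7154 + 0.21206 + 0.052199 = 1.9797.
P₁ = g₁ e^(−E₁/kT) / Z = 0.21206/1.9797 = 0.107.

0.107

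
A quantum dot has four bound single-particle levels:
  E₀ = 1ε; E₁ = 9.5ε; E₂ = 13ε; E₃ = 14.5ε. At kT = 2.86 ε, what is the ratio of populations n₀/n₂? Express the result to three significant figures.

66.4

n₀/n₂ = exp[−(E₀−E₂)/kT] = exp(−(-12ε)/(2.86ε)) = exp(4.1958) = 66.4.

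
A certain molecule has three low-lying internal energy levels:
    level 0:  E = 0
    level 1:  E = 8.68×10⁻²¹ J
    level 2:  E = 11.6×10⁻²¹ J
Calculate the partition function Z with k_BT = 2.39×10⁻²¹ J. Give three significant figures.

Z = 1.03

Eᵢ/kT = 0, 3.6318, 4.8536.
Z = Σ e^(−Eᵢ/kT) = e^(−0) + e^(−3.6318) + e^(−4.8536) = 1.0000 + 0.026468 + 0.0078002 = 1.0343.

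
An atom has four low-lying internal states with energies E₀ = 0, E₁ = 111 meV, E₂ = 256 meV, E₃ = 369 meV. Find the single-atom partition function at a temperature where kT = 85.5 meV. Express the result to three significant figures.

Eᵢ/kT = 0, 1.2982, 2.9942, 4.3158.
Z = Σ e^(−Eᵢ/kT) = e^(−0) + e^(−1.2982) + e^(−2.9942) + e^(−4.3158) = 1.0000 + 0.27302 + 0.050077 + 0.013356 = 1.3365.

Z = 1.34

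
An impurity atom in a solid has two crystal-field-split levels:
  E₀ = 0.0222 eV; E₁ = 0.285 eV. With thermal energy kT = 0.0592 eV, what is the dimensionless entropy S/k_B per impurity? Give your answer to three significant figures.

0.0635

Eᵢ/kT = 0.37500, 4.8142.
Z = Σ e^(−Eᵢ/kT) = e^(−0.37500) + e^(−4.8142) = 0.68729 + 0.0081137 = 0.69540.
⟨E⟩ = Σ EᵢPᵢ = 0.025266 eV.
S/k_B = ln Z + ⟨E⟩/kT = ln(0.69540) + 0.025266/0.0592 = -0.36327 + 0.42679 = 0.0635.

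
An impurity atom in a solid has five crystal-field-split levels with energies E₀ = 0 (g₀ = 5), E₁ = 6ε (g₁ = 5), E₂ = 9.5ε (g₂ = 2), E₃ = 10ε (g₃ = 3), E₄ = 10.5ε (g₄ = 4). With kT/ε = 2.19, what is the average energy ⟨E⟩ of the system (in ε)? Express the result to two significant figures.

0.53 ε

Eᵢ/kT = 0, 2.740, 4.338, 4.566, 4.795.
Z = Σ gᵢe^(−Eᵢ/kT) = 5·e^(−0) + 5·e^(−2.740) + 2·e^(−4.338) + 3·e^(−4.566) + 4·e^(−4.795) = 5.000 + 0.3229 + 0.02613 + 0.03120 + 0.03308 = 5.413.
⟨E⟩ = Σ Eᵢ gᵢe^(−Eᵢ/kT) / Z = (0·5.000 + 6·0.3229 + 9.5·0.02613 + 10·0.03120 + 10.5·0.03308) / 5.413 = 0.53 ε.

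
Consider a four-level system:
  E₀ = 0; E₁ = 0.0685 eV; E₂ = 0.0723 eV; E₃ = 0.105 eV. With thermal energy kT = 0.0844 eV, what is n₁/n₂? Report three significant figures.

1.05

n₁/n₂ = exp[−(E₁−E₂)/kT] = exp(−(-0.0038 eV)/(0.0844 eV)) = exp(0.045024) = 1.05.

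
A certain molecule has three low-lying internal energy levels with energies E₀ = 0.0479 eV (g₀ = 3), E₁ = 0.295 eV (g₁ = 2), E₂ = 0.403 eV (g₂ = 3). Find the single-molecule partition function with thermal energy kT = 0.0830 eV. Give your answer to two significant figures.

Z = 1.8

Eᵢ/kT = 0.5771, 3.554, 4.855.
Z = Σ gᵢe^(−Eᵢ/kT) = 3·e^(−0.5771) + 2·e^(−3.554) + 3·e^(−4.855) = 1.685 + 0.05722 + 0.02337 = 1.766.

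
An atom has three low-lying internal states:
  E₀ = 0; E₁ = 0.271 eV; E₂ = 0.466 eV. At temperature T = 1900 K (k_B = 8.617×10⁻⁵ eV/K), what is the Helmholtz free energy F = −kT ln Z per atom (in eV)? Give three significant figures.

k_BT = 8.617×10⁻⁵ × 1900 K = 0.16372 eV.
Eᵢ/kT = 0, 1.6553, 2.8463.
Z = Σ e^(−Eᵢ/kT) = e^(−0) + e^(−1.6553) + e^(−2.8463) = 1.0000 + 0.19103 + 0.058059 = 1.2491.
F = −kT ln Z = −0.16372 × ln(1.2491) = −0.16372 × 0.22242 = -0.0364 eV.

-0.0364 eV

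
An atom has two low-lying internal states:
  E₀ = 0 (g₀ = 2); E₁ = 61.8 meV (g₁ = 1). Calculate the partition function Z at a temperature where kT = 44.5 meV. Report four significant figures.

Eᵢ/kT = 0, 1.38876.
Z = Σ gᵢe^(−Eᵢ/kT) = 2·e^(−0) + 1·e^(−1.38876) = 2.00000 + 0.249384 = 2.24938.

Z = 2.249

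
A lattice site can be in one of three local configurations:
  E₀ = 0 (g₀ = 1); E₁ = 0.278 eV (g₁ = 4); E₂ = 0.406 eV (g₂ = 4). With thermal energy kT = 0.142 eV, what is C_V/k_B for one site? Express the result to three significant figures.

1.29

Eᵢ/kT = 0, 1.9577, 2.8592.
Z = Σ gᵢe^(−Eᵢ/kT) = 1·e^(−0) + 4·e^(−1.9577) + 4·e^(−2.8592) = 1.0000 + 0.56473 + 0.22926 = 1.7940.
⟨E⟩ = 0.13939 eV, ⟨E²⟩ = 0.045393 eV².
C_V/k_B = (⟨E²⟩ − ⟨E⟩²)/(kT)² = (0.045393 − 0.019430)/0.020164 = 1.29.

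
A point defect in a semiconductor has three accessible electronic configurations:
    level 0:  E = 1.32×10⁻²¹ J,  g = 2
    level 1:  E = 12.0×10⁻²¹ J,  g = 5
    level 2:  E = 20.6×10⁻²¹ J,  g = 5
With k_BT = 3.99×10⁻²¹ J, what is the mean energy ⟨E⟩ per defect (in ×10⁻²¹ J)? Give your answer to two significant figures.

Eᵢ/kT = 0.3308, 3.008, 5.163.
Z = Σ gᵢe^(−Eᵢ/kT) = 2·e^(−0.3308) + 5·e^(−3.008) + 5·e^(−5.163) = 1.437 + 0.2470 + 0.02862 = 1.713.
⟨E⟩ = Σ Eᵢ gᵢe^(−Eᵢ/kT) / Z = (1.32·1.437 + 12.0·0.2470 + 20.6·0.02862) / 1.713 = 3.2 ×10⁻²¹ J.

3.2 ×10⁻²¹ J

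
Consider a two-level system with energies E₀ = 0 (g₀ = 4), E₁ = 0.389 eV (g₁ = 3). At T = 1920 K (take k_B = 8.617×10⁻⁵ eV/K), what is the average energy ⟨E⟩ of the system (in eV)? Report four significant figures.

0.02594 eV

k_BT = 8.617×10⁻⁵ × 1920 K = 0.165446 eV.
Eᵢ/kT = 0, 2.35122.
Z = Σ gᵢe^(−Eᵢ/kT) = 4·e^(−0) + 3·e^(−2.35122) = 4.00000 + 0.285759 = 4.28576.
⟨E⟩ = Σ Eᵢ gᵢe^(−Eᵢ/kT) / Z = (0·4.00000 + 0.389·0.285759) / 4.28576 = 0.02594 eV.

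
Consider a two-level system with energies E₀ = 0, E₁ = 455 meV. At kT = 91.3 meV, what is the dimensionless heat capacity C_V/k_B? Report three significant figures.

0.168

Eᵢ/kT = 0, 4.9836.
Z = Σ e^(−Eᵢ/kT) = e^(−0) + e^(−4.9836) = 1.0000 + 0.0068494 = 1.0068.
⟨E⟩ = 3.0954 meV, ⟨E²⟩ = 1408.4 meV².
C_V/k_B = (⟨E²⟩ − ⟨E⟩²)/(kT)² = (1408.4 − 9.5815)/8335.7 = 0.168.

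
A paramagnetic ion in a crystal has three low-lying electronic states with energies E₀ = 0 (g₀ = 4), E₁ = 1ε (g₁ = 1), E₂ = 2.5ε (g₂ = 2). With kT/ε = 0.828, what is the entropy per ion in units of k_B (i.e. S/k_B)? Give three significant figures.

Eᵢ/kT = 0, 1.2077, 3.0193.
Z = Σ gᵢe^(−Eᵢ/kT) = 4·e^(−0) + 1·e^(−1.2077) + 2·e^(−3.0193) = 4.0000 + 0.29888 + 0.097671 = 4.3966.
⟨E⟩ = Σ EᵢPᵢ = 0.12352 ε.
S/k_B = ln Z + ⟨E⟩/kT = ln(4.3966) + 0.12352/0.828 = 1.4808 + 0.14918 = 1.63.

1.63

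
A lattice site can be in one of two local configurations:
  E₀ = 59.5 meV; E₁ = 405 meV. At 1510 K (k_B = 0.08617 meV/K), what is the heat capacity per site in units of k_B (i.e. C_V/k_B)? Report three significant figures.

0.433

k_BT = 0.08617 × 1510 K = 130.12 meV.
Eᵢ/kT = 0.45727, 3.1125.
Z = Σ e^(−Eᵢ/kT) = e^(−0.45727) + e^(−3.1125) = 0.63301 + 0.044490 = 0.67750.
⟨E⟩ = 82.188 meV, ⟨E²⟩ = 14079 meV².
C_V/k_B = (⟨E²⟩ − ⟨E⟩²)/(kT)² = (14079 − 6754.9)/16931 = 0.433.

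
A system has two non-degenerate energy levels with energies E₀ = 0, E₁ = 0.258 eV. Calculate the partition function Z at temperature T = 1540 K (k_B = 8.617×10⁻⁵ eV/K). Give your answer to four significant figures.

k_BT = 8.617×10⁻⁵ × 1540 K = 0.132702 eV.
Eᵢ/kT = 0, 1.94421.
Z = Σ e^(−Eᵢ/kT) = e^(−0) + e^(−1.94421) = 1.00000 + 0.143100 = 1.14310.

Z = 1.143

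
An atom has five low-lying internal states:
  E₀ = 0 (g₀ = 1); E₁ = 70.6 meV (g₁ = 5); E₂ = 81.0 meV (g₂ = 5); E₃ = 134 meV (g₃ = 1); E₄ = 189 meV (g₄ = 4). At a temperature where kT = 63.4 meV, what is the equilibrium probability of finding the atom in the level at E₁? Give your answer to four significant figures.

Eᵢ/kT = 0, 1.11356, 1.27760, 2.11356, 2.98107.
Z = Σ gᵢe^(−Eᵢ/kT) = 1·e^(−0) + 5·e^(−1.11356) + 5·e^(−1.27760) + 1·e^(−2.11356) + 4·e^(−2.98107) = 1.00000 + 1.64194 + 1.39353 + 0.120807 + 0.202954 = 4.35923.
P₁ = g₁ e^(−E₁/kT) / Z = 1.64194/4.35923 = 0.3767.

0.3767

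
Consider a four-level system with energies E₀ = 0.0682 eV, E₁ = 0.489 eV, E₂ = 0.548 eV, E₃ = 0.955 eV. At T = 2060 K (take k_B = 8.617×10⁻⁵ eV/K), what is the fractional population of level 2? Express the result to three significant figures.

k_BT = 8.617×10⁻⁵ × 2060 K = 0.17751 eV.
Eᵢ/kT = 0.38420, 2.7548, 3.0872, 5.3800.
Z = Σ e^(−Eᵢ/kT) = e^(−0.38420) + e^(−2.7548) + e^(−3.0872) + e^(−5.3800) = 0.68100 + 0.063622 + 0.045630 + 0.0046078 = 0.79486.
P₂ = e^(−E₂/kT) / Z = 0.045630/0.79486 = 0.0574.

0.0574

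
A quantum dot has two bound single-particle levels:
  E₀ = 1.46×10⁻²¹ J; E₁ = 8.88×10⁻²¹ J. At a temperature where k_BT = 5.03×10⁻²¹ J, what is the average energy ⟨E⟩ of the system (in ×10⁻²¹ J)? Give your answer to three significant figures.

2.84 ×10⁻²¹ J

Eᵢ/kT = 0.29026, 1.7654.
Z = Σ e^(−Eᵢ/kT) = e^(−0.29026) + e^(−1.7654) = 0.74807 + 0.17112 = 0.91919.
⟨E⟩ = Σ Eᵢ e^(−Eᵢ/kT) / Z = (1.46·0.74807 + 8.88·0.17112) / 0.91919 = 2.84 ×10⁻²¹ J.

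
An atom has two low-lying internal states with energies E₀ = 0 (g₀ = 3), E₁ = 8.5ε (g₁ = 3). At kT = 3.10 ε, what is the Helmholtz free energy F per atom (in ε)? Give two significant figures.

-3.6 ε

Eᵢ/kT = 0, 2.742.
Z = Σ gᵢe^(−Eᵢ/kT) = 3·e^(−0) + 3·e^(−2.742) = 3.000 + 0.1933 = 3.193.
F = −kT ln Z = −3.10 × ln(3.193) = −3.10 × 1.161 = -3.6 ε.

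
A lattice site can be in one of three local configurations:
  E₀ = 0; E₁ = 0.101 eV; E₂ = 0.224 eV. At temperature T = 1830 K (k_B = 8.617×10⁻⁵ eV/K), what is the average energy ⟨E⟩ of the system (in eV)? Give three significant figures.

0.0607 eV

k_BT = 8.617×10⁻⁵ × 1830 K = 0.15769 eV.
Eᵢ/kT = 0, 0.64050, 1.4205.
Z = Σ e^(−Eᵢ/kT) = e^(−0) + e^(−0.64050) + e^(−1.4205) = 1.0000 + 0.52703 + 0.24159 = 1.7686.
⟨E⟩ = Σ Eᵢ e^(−Eᵢ/kT) / Z = (0·1.0000 + 0.101·0.52703 + 0.224·0.24159) / 1.7686 = 0.0607 eV.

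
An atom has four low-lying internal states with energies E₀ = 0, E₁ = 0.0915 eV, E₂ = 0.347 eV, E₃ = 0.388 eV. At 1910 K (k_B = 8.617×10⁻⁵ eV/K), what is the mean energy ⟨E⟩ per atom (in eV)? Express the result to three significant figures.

0.0734 eV

k_BT = 8.617×10⁻⁵ × 1910 K = 0.16458 eV.
Eᵢ/kT = 0, 0.55596, 2.1084, 2.3575.
Z = Σ e^(−Eᵢ/kT) = e^(−0) + e^(−0.55596) + e^(−2.1084) + e^(−2.3575) = 1.0000 + 0.57352 + 0.12143 + 0.094657 = 1.7896.
⟨E⟩ = Σ Eᵢ e^(−Eᵢ/kT) / Z = (0·1.0000 + 0.0915·0.57352 + 0.347·0.12143 + 0.388·0.094657) / 1.7896 = 0.0734 eV.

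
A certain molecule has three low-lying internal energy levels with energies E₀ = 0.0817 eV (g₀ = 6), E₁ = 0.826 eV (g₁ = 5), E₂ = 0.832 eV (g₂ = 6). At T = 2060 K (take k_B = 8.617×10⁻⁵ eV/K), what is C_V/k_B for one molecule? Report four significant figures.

0.4569

k_BT = 8.617×10⁻⁵ × 2060 K = 0.177510 eV.
Eᵢ/kT = 0.460256, 4.65326, 4.68706.
Z = Σ gᵢe^(−Eᵢ/kT) = 6·e^(−0.460256) + 5·e^(−4.65326) + 6·e^(−4.68706) = 3.78673 + 0.0476524 + 0.0552824 = 3.88966.
⟨E⟩ = 0.101482 eV, ⟨E²⟩ = 0.0246952 eV².
C_V/k_B = (⟨E²⟩ − ⟨E⟩²)/(kT)² = (0.0246952 − 0.0102986)/0.0315098 = 0.4569.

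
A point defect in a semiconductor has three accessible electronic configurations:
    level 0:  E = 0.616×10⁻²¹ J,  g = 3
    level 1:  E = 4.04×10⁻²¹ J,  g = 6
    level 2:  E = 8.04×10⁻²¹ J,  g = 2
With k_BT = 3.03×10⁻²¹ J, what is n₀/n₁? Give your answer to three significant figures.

n₀/n₁ = (g₀/g₁) exp[−(E₀−E₁)/kT] = (3/6) × exp(−(-3.424 ×10⁻²¹ J)/(3.03 ×10⁻²¹ J)) = (3/6) × exp(1.1300) = 1.55.

1.55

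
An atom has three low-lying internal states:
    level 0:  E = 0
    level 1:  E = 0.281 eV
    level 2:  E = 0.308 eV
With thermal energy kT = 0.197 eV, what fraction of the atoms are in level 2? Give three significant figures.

0.144

Eᵢ/kT = 0, 1.4264, 1.5635.
Z = Σ e^(−Eᵢ/kT) = e^(−0) + e^(−1.4264) + e^(−1.5635) = 1.0000 + 0.24017 + 0.20940 = 1.4496.
P₂ = e^(−E₂/kT) / Z = 0.20940/1.4496 = 0.144.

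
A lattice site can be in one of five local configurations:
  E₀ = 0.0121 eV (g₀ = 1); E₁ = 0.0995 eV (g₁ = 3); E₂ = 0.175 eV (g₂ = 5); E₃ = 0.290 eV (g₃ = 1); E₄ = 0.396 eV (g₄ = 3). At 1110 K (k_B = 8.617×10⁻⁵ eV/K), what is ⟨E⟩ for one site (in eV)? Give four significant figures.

0.1019 eV

k_BT = 8.617×10⁻⁵ × 1110 K = 0.0956487 eV.
Eᵢ/kT = 0.126505, 1.04027, 1.82961, 3.03193, 4.14015.
Z = Σ gᵢe^(−Eᵢ/kT) = 1·e^(−0.126505) + 3·e^(−1.04027) + 5·e^(−1.82961) + 1·e^(−3.03193) + 3·e^(−4.14015) = 0.881170 + 1.06008 + 0.802381 + 0.0482225 + 0.0477614 = 2.83961.
⟨E⟩ = Σ Eᵢ gᵢe^(−Eᵢ/kT) / Z = (0.0121·0.881170 + 0.0995·1.06008 + 0.175·0.802381 + 0.290·0.0482225 + 0.396·0.0477614) / 2.83961 = 0.1019 eV.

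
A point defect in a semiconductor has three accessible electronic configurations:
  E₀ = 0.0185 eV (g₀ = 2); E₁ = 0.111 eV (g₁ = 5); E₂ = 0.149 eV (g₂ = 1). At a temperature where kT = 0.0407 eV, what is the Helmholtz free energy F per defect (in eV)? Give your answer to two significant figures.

Eᵢ/kT = 0.4545, 2.727, 3.661.
Z = Σ gᵢe^(−Eᵢ/kT) = 2·e^(−0.4545) + 5·e^(−2.727) + 1·e^(−3.661) = 1.270 + 0.3271 + 0.02571 = 1.623.
F = −kT ln Z = −0.0407 × ln(1.623) = −0.0407 × 0.4843 = -0.020 eV.

-0.020 eV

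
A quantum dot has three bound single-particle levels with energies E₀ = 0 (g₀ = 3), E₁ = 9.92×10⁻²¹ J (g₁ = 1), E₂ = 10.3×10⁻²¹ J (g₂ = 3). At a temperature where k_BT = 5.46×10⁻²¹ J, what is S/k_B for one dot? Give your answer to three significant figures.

1.60

Eᵢ/kT = 0, 1.8168, 1.8864.
Z = Σ gᵢe^(−Eᵢ/kT) = 3·e^(−0) + 1·e^(−1.8168) + 3·e^(−1.8864) = 3.0000 + 0.16255 + 0.45485 = 3.6174.
⟨E⟩ = Σ EᵢPᵢ = 1.7409 ×10⁻²¹ J.
S/k_B = ln Z + ⟨E⟩/kT = ln(3.6174) + 1.7409/5.46 = 1.2858 + 0.31885 = 1.60.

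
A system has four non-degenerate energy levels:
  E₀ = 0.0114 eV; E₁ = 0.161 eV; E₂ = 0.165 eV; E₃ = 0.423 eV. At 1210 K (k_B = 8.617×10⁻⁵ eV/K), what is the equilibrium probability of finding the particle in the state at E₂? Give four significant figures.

k_BT = 8.617×10⁻⁵ × 1210 K = 0.104266 eV.
Eᵢ/kT = 0.109336, 1.54413, 1.58249, 4.05693.
Z = Σ e^(−Eᵢ/kT) = e^(−0.109336) + e^(−1.54413) + e^(−1.58249) + e^(−4.05693) = 0.896429 + 0.213498 + 0.205463 + 0.0173021 = 1.33269.
P₂ = e^(−E₂/kT) / Z = 0.205463/1.33269 = 0.1542.

0.1542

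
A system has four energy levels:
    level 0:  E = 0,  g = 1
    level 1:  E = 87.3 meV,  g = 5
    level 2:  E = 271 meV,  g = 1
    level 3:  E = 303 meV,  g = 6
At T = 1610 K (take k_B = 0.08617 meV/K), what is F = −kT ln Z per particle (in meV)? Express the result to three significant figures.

-208 meV

k_BT = 0.08617 × 1610 K = 138.73 meV.
Eᵢ/kT = 0, 0.62928, 1.9534, 2.1841.
Z = Σ gᵢe^(−Eᵢ/kT) = 1·e^(−0) + 5·e^(−0.62928) + 1·e^(−1.9534) + 6·e^(−2.1841) = 1.0000 + 2.6649 + 0.14179 + 0.67547 = 4.4822.
F = −kT ln Z = −138.73 × ln(4.4822) = −138.73 × 1.5001 = -208 meV.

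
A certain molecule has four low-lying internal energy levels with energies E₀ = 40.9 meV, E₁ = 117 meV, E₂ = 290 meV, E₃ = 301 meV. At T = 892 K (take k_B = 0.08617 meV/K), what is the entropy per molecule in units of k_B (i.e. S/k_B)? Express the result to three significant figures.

0.790

k_BT = 0.08617 × 892 K = 76.864 meV.
Eᵢ/kT = 0.53211, 1.5222, 3.7729, 3.9160.
Z = Σ e^(−Eᵢ/kT) = e^(−0.53211) + e^(−1.5222) + e^(−3.7729) + e^(−3.9160) = 0.58736 + 0.21823 + 0.022985 + 0.019921 = 0.84850.
⟨E⟩ = Σ EᵢPᵢ = 73.327 meV.
S/k_B = ln Z + ⟨E⟩/kT = ln(0.84850) + 73.327/76.864 = -0.16429 + 0.95398 = 0.790.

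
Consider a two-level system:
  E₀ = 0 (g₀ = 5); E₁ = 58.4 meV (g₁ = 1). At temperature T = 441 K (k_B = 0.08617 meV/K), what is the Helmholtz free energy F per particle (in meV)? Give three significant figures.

k_BT = 0.08617 × 441 K = 38.001 meV.
Eᵢ/kT = 0, 1.5368.
Z = Σ gᵢe^(−Eᵢ/kT) = 5·e^(−0) + 1·e^(−1.5368) = 5.0000 + 0.21507 = 5.2151.
F = −kT ln Z = −38.001 × ln(5.2151) = −38.001 × 1.6516 = -62.8 meV.

-62.8 meV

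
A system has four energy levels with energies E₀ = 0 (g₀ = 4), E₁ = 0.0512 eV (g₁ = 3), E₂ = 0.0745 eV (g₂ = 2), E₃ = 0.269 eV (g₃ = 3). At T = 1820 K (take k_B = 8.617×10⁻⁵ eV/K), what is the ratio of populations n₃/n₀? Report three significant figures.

k_BT = 8.617×10⁻⁵ × 1820 K = 0.15683 eV.
n₃/n₀ = (g₃/g₀) exp[−(E₃−E₀)/kT] = (3/4) × exp(−(0.269 eV)/(0.15683 eV)) = (3/4) × exp(-1.7152) = 0.135.

0.135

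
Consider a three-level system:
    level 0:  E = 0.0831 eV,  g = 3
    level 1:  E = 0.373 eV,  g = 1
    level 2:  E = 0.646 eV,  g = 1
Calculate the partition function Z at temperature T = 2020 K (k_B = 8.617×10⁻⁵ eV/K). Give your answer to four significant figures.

k_BT = 8.617×10⁻⁵ × 2020 K = 0.174063 eV.
Eᵢ/kT = 0.477413, 2.14290, 3.71130.
Z = Σ gᵢe^(−Eᵢ/kT) = 3·e^(−0.477413) + 1·e^(−2.14290) + 1·e^(−3.71130) = 1.86116 + 0.117314 + 0.0244457 = 2.00292.

Z = 2.003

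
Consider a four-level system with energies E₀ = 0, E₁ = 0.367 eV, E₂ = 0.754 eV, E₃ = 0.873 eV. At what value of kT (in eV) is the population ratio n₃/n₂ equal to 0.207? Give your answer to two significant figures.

0.076 eV

n₃/n₂ = exp[−(E₃−E₂)/kT] = 0.207.
⇒ (E₃−E₂)/kT = ln(1/0.207) = ln(4.831) = 1.575.
kT = 0.119 eV / 1.575 = 0.076 eV.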